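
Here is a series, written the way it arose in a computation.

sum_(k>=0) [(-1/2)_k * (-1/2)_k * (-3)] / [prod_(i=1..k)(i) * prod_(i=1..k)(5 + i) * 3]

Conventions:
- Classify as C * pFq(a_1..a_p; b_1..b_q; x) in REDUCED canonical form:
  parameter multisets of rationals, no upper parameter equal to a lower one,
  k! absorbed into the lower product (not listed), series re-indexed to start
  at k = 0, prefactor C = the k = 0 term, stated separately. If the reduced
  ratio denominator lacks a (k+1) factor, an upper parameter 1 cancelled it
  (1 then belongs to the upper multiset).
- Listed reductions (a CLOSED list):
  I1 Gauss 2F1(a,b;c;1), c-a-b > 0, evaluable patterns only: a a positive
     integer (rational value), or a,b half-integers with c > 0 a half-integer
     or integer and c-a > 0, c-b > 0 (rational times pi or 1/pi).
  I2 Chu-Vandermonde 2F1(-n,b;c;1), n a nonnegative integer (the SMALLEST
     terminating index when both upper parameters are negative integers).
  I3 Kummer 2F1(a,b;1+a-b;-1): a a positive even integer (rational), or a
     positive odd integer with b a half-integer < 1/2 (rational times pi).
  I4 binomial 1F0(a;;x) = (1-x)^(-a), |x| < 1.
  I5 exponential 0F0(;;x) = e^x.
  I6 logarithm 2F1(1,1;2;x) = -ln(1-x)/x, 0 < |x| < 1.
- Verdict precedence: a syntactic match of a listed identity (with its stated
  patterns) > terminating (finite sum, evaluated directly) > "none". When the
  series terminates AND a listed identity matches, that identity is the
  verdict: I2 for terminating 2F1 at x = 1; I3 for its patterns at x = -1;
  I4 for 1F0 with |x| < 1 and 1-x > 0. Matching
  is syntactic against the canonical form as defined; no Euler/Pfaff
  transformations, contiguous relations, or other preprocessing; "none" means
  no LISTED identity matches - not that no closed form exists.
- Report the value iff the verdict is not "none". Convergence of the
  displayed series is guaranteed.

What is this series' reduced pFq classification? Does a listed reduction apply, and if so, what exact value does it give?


The series (x = 1) is 2F1: upper {-1/2, -1/2}, lower {6}, prefactor -1. Verdict at x = 1: the half-integer Gauss pattern (I1) matches (x = 1; upper {-1/2, -1/2} half-integers, c = 6 in the evaluable pattern). Value: (-524288/160083) / pi.

Structural cue: x = 1 and the product of the first k integers (prefactor -1) is k!.
Adjacent-term ratio: r(k) = 1 * (k-1/2) (k-1/2) / [(k+6) (k+1)] - rational in k. x = 1; t_0 = -1; negate the roots.


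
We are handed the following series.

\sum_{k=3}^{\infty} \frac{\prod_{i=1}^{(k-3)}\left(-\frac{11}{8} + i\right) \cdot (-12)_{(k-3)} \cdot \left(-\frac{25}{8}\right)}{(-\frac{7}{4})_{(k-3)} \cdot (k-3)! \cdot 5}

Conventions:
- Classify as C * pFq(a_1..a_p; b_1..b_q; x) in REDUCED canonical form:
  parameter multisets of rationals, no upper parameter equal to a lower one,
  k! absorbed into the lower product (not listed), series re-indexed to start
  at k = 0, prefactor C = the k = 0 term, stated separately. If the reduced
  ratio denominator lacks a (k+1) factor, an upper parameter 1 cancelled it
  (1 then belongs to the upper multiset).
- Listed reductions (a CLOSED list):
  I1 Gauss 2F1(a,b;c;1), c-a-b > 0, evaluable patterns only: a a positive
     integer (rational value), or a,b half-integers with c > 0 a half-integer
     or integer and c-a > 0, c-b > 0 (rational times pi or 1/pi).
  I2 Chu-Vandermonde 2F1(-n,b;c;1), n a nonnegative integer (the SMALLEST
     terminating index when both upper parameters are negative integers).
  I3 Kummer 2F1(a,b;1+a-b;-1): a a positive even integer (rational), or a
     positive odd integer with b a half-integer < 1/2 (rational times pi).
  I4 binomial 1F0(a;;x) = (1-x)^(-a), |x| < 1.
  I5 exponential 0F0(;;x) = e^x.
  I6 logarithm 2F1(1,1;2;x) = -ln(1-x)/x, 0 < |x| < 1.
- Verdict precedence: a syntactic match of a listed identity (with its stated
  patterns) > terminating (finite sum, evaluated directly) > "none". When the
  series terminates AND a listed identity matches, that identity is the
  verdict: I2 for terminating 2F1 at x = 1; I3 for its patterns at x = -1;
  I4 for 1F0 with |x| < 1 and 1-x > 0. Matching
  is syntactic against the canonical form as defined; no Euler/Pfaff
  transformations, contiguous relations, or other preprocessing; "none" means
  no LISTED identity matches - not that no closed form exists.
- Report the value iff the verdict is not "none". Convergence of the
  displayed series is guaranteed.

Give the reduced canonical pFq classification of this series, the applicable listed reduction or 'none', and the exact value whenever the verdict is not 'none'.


Structural cue: t_0 being -\frac{5}{8}, the running product (prefactor -5/8) telescopes to a rising factorial.
Adjacent-term ratio: r(k) = 1 * (k-12) (k-\frac{3}{8}) / [(k-\frac{7}{4}) (k+1)] - rational in k. x = 1; t_0 = -\frac{5}{8}; negate the roots.

Classification (C = -\frac{5}{8}): 2F1 with upper {-12, -\frac{3}{8}}, lower {-\frac{7}{4}}, argument x = 1. Verdict: this is Vandermonde's identity (I2) (terminating 2F1 at x = 1 with n = 12, b = -3/8, c = -\frac{7}{4}). Value: -\frac{817949}{557056}.


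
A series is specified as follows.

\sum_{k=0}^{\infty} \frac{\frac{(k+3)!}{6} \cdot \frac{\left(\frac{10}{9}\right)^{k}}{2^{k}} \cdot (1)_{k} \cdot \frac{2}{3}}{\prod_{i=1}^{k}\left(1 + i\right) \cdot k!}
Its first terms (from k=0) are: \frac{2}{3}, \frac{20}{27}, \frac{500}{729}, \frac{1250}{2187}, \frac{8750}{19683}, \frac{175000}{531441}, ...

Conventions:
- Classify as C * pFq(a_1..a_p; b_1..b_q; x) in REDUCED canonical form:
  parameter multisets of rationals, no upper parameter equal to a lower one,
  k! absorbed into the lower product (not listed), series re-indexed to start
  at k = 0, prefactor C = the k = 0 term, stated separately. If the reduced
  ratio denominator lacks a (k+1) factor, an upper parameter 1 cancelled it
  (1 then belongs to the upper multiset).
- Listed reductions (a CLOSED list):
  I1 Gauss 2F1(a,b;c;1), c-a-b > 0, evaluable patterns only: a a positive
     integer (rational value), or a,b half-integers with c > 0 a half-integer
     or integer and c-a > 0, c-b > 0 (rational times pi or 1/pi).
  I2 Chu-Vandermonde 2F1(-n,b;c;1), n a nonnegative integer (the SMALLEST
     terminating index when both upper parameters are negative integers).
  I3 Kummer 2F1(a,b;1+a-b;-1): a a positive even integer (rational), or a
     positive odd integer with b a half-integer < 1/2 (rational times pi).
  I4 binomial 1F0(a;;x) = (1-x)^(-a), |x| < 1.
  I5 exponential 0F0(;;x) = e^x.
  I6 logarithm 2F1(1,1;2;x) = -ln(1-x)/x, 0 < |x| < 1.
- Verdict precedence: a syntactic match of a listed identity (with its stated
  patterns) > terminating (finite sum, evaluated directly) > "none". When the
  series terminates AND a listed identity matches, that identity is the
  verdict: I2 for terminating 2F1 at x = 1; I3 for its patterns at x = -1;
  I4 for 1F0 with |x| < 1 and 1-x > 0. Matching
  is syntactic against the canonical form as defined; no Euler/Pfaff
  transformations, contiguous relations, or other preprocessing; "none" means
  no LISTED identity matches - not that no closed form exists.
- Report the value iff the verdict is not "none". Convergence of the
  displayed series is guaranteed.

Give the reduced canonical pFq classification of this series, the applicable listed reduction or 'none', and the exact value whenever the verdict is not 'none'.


This is \frac{2}{3} * 2F1(1, 4; 2; \frac{5}{9}) in reduced canonical form. Verdict: none. A 2F1 with upper {1, 4} fits none of I1-I6 at x = \frac{5}{9}; the sum runs forever.

Key observation: x = \frac{5}{9} and the lower running product (C = 2/3, x = 5/9) is a rising factorial.
Adjacent-term ratio: r(k) = \frac{5}{9} * (k+1) (k+4) / [(k+2) (k+1)] - poly over poly, x = \frac{5}{9} from leading terms; C = \frac{2}{3} at k = 0.


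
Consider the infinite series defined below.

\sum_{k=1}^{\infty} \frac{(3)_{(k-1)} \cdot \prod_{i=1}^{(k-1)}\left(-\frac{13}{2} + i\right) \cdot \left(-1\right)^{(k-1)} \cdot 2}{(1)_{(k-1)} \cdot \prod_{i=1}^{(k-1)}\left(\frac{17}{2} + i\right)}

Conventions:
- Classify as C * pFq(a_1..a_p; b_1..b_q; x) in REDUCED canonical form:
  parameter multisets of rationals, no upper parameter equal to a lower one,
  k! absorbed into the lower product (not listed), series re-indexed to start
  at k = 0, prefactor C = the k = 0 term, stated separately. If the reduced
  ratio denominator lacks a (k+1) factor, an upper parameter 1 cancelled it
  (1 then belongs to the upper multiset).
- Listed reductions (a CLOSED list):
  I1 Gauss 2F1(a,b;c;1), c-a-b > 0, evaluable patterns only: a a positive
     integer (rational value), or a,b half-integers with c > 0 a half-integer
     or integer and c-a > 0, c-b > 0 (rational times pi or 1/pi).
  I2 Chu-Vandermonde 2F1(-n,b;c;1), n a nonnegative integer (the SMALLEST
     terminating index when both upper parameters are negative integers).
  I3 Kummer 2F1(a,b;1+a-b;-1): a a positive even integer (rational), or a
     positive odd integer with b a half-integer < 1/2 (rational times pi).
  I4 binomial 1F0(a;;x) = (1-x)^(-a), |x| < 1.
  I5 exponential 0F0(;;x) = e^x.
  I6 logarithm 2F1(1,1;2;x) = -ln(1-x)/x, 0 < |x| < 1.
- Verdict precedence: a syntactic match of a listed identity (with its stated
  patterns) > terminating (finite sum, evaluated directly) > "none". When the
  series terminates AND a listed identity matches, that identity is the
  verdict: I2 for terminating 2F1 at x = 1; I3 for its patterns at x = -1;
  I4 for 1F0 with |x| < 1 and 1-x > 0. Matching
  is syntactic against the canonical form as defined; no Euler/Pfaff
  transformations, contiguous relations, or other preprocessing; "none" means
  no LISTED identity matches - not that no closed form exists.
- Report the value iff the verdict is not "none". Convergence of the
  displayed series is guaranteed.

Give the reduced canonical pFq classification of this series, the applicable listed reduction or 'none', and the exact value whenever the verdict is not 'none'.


Classification (C = 2): 2F1 with upper {-\frac{11}{2}, 3}, lower {\frac{19}{2}}, argument x = -1. Verdict (x = -1): Kummer (I3) applies (x = -1; c = \frac{19}{2} equals 1+a-b for upper {-\frac{11}{2}, 3}: listed pattern). Its exact value is \frac{109395}{32768} \cdot \pi.

Structural cue: with t_0 = 2, the lower running product (C = 2, x = -1) is a rising factorial.
Consecutive-term ratio: r(k) = -1 * (k-\frac{11}{2}) (k+3) / [(k+\frac{19}{2}) (k+1)] ; factor over Q: parameters, x = -1, and C = 2.


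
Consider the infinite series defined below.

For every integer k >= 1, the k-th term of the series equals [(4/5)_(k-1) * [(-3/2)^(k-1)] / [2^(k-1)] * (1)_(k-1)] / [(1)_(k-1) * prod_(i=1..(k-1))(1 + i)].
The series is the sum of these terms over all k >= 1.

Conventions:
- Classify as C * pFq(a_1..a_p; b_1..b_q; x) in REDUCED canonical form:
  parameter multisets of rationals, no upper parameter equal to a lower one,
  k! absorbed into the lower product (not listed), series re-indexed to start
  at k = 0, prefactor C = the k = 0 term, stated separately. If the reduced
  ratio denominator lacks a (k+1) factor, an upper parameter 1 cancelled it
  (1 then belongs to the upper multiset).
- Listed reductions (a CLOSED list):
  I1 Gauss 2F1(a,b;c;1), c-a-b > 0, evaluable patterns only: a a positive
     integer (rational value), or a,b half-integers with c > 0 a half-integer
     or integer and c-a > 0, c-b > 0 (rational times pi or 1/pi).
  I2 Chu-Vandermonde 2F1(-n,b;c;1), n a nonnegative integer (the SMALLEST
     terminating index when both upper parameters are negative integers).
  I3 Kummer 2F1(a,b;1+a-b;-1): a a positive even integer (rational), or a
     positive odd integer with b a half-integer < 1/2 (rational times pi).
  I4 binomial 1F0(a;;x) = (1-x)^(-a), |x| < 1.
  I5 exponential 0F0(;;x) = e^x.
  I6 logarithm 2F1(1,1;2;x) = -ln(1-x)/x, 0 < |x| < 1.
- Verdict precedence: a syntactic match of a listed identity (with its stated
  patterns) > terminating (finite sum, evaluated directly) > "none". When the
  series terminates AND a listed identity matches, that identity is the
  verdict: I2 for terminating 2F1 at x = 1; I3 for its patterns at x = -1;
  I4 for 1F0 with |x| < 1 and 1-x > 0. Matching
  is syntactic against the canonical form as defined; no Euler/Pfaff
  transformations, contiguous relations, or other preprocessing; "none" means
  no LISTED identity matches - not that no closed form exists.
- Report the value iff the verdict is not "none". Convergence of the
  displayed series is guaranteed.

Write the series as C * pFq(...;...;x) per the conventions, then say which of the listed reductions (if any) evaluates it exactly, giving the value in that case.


Reduced: x = -3/4, 2F1, upper = {4/5, 1}, lower = {2}, C = 1. Verdict: none. Every listed pattern misses the 2F1 form at -3/4, upper {4/5, 1}.

Key step: from the first term 1: (1)_k (prefactor 1) is k! itself.
Term ratio: r(k) = (-3/4) * (k+4/5) (k+1) / [(k+2) (k+1)] - poly over poly, x = (-3/4) from leading terms; C = 1 at k = 0.


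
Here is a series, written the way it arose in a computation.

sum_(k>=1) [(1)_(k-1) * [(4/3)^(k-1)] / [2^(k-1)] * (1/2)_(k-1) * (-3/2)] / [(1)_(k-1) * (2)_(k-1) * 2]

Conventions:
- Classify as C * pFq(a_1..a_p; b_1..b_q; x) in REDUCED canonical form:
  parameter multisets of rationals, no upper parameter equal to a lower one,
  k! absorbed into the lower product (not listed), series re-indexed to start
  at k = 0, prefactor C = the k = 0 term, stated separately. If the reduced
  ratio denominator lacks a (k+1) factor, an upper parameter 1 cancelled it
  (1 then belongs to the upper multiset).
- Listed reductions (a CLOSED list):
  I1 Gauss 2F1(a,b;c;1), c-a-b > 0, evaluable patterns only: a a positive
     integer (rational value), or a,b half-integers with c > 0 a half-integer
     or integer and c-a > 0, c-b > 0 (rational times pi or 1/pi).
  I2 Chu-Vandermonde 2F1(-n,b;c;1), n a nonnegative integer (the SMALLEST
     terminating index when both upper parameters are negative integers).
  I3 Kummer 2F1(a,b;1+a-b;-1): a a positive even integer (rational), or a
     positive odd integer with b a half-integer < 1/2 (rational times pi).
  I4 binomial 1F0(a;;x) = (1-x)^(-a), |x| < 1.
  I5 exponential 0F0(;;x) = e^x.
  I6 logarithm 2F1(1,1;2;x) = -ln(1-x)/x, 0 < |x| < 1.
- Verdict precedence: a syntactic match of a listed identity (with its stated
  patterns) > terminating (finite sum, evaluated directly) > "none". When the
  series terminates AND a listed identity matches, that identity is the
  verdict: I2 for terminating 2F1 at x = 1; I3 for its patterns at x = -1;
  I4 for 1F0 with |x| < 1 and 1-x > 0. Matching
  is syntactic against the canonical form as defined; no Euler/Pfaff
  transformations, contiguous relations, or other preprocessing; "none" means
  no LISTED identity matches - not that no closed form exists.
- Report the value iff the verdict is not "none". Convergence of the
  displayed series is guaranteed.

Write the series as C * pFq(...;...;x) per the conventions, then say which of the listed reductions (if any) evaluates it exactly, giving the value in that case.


Reduced: x = 2/3, 2F1, upper = {1/2, 1}, lower = {2}, C = -3/4. Verdict: none. No listed pattern accepts 2F1(1/2, 1; 2; 2/3).

Structural cue: t_0 being -3/4, (1)_k (prefactor -3/4) is k! itself.
Consecutive-term ratio: r(k) = (2/3) * (k+1/2) (k+1) / [(k+2) (k+1)] ; factor over Q: parameters, x = (2/3), and C = -3/4.


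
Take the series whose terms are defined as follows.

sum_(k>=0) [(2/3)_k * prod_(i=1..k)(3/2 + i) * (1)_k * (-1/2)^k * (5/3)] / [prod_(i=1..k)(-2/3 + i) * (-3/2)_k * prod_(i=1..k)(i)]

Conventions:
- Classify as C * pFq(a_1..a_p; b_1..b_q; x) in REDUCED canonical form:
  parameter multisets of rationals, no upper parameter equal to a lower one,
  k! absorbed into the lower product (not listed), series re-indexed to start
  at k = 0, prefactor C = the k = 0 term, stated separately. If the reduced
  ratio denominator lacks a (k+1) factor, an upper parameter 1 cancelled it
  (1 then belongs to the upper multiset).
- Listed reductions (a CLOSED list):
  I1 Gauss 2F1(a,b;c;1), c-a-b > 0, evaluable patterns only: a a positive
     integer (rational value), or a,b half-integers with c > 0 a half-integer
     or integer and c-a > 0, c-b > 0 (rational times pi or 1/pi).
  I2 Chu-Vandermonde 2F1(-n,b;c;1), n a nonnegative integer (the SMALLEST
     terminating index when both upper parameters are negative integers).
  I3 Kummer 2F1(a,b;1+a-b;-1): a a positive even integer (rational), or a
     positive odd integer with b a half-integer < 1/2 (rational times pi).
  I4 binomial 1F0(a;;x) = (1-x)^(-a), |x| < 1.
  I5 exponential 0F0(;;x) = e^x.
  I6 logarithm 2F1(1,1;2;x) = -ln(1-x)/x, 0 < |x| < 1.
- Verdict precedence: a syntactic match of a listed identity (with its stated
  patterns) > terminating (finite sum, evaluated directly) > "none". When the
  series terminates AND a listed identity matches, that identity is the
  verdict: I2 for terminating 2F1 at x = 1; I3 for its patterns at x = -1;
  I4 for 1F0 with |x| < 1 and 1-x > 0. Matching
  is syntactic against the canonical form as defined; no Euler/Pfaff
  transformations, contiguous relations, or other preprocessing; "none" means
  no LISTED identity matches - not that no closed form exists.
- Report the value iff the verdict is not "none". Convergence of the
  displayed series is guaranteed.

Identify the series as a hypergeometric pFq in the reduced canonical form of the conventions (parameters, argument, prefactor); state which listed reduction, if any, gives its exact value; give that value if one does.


x = -1/2 here; the reduced form reads 3F2, upper {2/3, 1, 5/2}, lower {-3/2, 1/3}, C = 5/3. Verdict: none here - no I1-I6 shape fits x = -1/2 with lower {-3/2, 1/3}.

The tell: with t_0 = 5/3, the product of the first k integers (prefactor 5/3) is k!.
Ratio: r(k) = (-1/2) * (k+2/3) (k+1) (k+5/2) / [(k-3/2) (k+1/3) (k+1)] - rational in k. x = (-1/2); t_0 = 5/3; negate the roots.


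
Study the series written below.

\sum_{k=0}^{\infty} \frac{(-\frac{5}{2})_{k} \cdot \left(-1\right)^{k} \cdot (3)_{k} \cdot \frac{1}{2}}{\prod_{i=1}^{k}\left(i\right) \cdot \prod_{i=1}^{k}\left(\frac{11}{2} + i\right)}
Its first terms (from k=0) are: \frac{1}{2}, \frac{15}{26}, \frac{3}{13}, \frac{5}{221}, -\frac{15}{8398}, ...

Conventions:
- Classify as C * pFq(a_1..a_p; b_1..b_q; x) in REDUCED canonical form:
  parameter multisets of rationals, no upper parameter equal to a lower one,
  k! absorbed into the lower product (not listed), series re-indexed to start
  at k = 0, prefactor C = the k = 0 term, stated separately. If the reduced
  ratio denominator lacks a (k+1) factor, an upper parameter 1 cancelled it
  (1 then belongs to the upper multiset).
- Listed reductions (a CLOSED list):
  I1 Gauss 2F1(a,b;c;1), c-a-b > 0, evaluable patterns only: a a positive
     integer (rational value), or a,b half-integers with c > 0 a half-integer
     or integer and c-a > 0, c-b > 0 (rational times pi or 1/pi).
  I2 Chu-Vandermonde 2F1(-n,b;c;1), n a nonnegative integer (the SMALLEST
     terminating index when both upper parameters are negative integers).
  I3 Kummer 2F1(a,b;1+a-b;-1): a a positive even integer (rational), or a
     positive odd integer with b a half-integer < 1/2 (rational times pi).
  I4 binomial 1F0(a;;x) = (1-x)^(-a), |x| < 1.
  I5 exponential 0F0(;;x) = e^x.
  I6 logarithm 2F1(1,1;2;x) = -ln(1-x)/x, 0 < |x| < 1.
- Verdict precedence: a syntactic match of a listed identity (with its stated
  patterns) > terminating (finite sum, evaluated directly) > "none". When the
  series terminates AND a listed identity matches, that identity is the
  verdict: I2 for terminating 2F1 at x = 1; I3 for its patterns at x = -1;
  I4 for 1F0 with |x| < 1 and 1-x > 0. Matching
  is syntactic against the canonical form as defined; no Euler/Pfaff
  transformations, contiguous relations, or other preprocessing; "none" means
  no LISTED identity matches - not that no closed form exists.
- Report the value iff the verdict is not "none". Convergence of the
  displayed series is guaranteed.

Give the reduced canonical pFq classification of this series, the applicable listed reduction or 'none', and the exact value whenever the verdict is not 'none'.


First insight: x = -1 and the product of the first k integers (C = 1/2) is k!.
Term ratio: r(k) = -1 * (k-\frac{5}{2}) (k+3) / [(k+\frac{13}{2}) (k+1)] - poly over poly, x = -1 from leading terms; C = \frac{1}{2} at k = 0.

At argument -1: a 2F1 with upper {-\frac{5}{2}, 3}, lower {\frac{13}{2}}, scaled by C = \frac{1}{2}. Verdict at x = -1: Kummer (I3) matches (x = -1; c = \frac{13}{2} equals 1+a-b for upper {-\frac{5}{2}, 3}: listed pattern). Value: \frac{3465}{8192} \cdot \pi.


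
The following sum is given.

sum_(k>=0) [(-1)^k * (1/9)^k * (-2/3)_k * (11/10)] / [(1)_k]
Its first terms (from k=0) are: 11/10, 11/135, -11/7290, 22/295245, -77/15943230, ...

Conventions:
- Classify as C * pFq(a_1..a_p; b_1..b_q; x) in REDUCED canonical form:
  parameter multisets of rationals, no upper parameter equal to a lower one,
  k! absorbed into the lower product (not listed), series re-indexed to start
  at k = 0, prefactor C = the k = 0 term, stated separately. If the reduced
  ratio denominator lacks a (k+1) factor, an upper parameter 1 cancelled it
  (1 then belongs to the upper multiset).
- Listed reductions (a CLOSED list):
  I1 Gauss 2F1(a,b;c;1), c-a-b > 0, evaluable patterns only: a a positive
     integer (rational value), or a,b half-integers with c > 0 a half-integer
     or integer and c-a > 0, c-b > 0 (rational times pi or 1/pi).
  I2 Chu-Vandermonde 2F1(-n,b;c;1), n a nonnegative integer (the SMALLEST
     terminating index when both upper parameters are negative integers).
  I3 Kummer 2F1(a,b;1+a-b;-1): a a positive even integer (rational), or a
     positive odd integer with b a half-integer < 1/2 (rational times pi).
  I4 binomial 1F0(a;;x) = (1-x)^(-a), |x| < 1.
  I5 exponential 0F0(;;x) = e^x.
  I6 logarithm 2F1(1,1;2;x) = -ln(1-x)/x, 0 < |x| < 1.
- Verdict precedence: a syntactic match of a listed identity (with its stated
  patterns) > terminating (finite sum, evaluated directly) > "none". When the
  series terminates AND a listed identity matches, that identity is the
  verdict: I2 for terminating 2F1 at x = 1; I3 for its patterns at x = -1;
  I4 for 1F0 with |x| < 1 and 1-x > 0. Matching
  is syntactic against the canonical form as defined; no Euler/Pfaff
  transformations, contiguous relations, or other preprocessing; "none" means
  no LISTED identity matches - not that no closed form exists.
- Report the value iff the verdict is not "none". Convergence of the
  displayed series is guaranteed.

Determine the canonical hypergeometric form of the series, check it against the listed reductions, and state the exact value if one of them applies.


At argument -1/9: a 1F0 with upper {-2/3}, lower {-}, scaled by C = 11/10. Verdict: the binomial series (I4) fires (the 1F0 binomial series: exponent 2/3, x = -1/9). Its exact value is (11/10) * (10/9)^(2/3).

Key observation: from the first term 11/10: the (-1)^k factor (C = 11/10, x = -1/9) folds into the argument's sign.
Term ratio: r(k) = (-1/9) * (k-2/3) / [(k+1)] - rational; roots negated = parameters, x = (-1/9), C = 11/10.


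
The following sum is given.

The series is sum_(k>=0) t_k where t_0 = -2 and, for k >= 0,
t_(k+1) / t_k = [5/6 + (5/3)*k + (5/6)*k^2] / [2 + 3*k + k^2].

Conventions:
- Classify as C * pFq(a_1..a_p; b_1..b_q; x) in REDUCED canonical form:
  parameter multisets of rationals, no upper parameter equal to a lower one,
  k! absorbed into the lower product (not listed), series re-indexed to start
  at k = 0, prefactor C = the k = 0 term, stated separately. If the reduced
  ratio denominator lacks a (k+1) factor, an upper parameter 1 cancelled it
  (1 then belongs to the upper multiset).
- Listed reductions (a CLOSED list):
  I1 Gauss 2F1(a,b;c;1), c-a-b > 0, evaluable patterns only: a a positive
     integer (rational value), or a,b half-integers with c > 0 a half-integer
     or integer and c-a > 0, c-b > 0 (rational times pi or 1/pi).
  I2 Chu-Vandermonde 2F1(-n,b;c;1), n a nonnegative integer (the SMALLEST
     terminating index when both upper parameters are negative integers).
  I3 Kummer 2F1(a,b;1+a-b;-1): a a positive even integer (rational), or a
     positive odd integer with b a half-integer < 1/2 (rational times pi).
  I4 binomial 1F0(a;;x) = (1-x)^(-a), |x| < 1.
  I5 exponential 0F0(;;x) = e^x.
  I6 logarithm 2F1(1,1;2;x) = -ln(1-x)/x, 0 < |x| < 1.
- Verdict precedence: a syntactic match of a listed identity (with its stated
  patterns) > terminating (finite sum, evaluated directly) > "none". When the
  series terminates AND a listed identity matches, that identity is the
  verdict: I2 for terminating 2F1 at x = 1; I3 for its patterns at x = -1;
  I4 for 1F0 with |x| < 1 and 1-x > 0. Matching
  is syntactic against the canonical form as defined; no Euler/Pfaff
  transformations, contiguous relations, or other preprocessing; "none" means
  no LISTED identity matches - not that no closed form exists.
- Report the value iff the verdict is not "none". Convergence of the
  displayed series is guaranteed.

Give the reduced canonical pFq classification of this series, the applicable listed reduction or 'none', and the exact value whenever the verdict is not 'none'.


Classification (C = -2): 2F1 with upper {1, 1}, lower {2}, argument x = 5/6. Verdict: logarithm (I6) fires (the logarithm: parameters (1,1;2), x = 5/6). Hence: (12/5) * ln(1/6).

Structural cue: with t_0 = -2, the expanded ratio factors over Q; prefactor -2, roots give parameters.
Adjacent-term ratio: r(k) = (5/6) * (k+1) (k+1) / [(k+2) (k+1)] - rational in k, leading ratio (5/6); with t_0 = -2, classification follows.


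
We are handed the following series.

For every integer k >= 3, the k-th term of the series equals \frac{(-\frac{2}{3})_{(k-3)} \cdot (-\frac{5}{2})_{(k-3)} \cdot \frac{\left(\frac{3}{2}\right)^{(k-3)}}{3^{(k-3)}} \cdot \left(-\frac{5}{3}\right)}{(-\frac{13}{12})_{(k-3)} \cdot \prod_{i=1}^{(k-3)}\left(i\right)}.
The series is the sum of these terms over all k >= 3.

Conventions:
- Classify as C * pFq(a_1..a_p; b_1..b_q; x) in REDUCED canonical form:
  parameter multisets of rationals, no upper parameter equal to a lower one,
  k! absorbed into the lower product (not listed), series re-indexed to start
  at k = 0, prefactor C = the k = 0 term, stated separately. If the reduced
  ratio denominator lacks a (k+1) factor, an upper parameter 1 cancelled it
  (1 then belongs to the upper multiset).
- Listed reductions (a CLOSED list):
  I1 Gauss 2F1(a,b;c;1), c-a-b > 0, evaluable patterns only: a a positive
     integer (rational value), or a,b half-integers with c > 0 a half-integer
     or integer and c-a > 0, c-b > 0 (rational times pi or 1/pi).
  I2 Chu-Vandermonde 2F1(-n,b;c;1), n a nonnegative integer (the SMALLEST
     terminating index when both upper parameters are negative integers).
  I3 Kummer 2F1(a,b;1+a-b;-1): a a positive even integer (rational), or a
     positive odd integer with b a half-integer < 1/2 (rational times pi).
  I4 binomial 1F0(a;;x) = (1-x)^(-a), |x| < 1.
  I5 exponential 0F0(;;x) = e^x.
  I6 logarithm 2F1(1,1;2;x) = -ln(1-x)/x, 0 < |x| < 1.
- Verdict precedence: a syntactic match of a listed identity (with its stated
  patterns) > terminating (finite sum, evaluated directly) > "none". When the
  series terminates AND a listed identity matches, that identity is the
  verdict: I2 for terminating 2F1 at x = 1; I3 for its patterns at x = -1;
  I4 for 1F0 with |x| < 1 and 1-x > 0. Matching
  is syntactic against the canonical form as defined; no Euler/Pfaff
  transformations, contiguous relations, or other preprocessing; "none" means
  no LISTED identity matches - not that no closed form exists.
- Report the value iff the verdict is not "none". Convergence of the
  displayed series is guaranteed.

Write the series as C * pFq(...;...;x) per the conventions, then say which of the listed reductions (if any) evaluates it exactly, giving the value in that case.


This is -\frac{5}{3} * 2F1(-\frac{5}{2}, -\frac{2}{3}; -\frac{13}{12}; \frac{1}{2}) in reduced canonical form. Verdict: none. Every listed pattern misses the 2F1 form at \frac{1}{2}, upper {-\frac{5}{2}, -\frac{2}{3}}.

Key step: from the first term -\frac{5}{3}: the product of the first k integers (prefactor -5/3) is k!.
Ratio: r(k) = \frac{1}{2} * (k-\frac{5}{2}) (k-\frac{2}{3}) / [(k-\frac{13}{12}) (k+1)] - poly over poly, x = \frac{1}{2} from leading terms; C = -\frac{5}{3} at k = 0.


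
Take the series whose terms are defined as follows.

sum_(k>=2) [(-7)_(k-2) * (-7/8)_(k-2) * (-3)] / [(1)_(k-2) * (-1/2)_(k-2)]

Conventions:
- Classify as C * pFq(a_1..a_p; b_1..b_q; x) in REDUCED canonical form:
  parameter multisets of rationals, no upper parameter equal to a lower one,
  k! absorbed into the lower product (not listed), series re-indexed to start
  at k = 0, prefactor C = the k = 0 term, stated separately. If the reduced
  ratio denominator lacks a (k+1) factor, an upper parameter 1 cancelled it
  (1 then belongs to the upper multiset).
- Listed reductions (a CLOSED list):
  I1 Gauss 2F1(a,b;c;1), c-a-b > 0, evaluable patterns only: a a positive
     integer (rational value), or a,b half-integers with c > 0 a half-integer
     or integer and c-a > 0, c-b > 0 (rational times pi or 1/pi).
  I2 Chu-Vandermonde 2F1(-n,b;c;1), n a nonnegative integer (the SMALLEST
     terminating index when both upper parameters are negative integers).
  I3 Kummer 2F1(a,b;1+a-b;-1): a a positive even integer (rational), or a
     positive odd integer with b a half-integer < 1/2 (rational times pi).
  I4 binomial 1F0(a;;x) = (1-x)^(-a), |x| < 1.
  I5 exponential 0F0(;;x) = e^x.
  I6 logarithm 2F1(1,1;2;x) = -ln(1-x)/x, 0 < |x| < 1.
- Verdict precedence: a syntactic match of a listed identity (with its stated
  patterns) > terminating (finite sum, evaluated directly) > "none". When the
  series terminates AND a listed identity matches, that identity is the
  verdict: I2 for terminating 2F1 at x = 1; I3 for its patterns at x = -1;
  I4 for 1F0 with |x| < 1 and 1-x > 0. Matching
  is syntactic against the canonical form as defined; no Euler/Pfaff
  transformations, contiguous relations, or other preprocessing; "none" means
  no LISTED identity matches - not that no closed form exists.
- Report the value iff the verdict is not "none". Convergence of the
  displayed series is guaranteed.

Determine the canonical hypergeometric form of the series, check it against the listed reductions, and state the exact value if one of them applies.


Canonical form: C = -3 times 2F1 with upper {-7, -7/8}, lower {-1/2}, x = 1. Verdict: Vandermonde's identity (I2) matches (terminating 2F1 at x = 1 with n = 7, b = -7/8, c = -1/2). Its exact value is 375003/16384.

Key step: with t_0 = -3, (1)_k (C = -3) is k! itself.
Consecutive-term ratio: r(k) = 1 * (k-7) (k-7/8) / [(k-1/2) (k+1)] - poly over poly, x = 1 from leading terms; C = -3 at k = 0.


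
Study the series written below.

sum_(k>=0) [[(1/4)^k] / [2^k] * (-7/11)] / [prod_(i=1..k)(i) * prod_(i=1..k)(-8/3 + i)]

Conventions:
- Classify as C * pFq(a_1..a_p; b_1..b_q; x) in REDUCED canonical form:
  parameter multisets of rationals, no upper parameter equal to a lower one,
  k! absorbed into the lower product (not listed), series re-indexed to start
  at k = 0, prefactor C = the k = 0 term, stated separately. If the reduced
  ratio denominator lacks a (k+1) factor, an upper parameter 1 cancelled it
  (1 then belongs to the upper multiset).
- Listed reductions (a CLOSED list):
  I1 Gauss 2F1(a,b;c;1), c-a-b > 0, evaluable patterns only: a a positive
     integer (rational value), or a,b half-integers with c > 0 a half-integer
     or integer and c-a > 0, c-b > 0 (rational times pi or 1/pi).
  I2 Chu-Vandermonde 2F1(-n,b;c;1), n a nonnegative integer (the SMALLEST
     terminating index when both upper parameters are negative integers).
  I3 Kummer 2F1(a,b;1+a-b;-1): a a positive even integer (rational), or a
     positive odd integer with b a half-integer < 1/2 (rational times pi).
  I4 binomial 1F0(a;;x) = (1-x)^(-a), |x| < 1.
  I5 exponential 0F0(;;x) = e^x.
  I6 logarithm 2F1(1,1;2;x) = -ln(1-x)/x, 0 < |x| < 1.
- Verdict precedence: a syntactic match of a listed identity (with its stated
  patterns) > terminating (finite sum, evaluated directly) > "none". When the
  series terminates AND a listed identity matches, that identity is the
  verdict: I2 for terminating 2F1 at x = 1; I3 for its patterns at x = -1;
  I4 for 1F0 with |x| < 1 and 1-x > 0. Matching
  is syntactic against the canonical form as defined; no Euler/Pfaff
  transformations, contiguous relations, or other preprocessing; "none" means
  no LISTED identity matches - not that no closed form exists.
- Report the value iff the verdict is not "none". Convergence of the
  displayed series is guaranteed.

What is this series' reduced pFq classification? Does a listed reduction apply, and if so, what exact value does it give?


The series (x = 1/8) is 0F1: upper {-}, lower {-5/3}, prefactor -7/11. Verdict: none. No listed pattern accepts 0F1(-; -5/3; 1/8).

The tell: x = (1/8) and the two k-th powers (C = -7/11) combine into one argument.
Consecutive-term ratio: r(k) = (1/8) * 1 / [(k-5/3) (k+1)] ; factor over Q: parameters, x = (1/8), and C = -7/11.


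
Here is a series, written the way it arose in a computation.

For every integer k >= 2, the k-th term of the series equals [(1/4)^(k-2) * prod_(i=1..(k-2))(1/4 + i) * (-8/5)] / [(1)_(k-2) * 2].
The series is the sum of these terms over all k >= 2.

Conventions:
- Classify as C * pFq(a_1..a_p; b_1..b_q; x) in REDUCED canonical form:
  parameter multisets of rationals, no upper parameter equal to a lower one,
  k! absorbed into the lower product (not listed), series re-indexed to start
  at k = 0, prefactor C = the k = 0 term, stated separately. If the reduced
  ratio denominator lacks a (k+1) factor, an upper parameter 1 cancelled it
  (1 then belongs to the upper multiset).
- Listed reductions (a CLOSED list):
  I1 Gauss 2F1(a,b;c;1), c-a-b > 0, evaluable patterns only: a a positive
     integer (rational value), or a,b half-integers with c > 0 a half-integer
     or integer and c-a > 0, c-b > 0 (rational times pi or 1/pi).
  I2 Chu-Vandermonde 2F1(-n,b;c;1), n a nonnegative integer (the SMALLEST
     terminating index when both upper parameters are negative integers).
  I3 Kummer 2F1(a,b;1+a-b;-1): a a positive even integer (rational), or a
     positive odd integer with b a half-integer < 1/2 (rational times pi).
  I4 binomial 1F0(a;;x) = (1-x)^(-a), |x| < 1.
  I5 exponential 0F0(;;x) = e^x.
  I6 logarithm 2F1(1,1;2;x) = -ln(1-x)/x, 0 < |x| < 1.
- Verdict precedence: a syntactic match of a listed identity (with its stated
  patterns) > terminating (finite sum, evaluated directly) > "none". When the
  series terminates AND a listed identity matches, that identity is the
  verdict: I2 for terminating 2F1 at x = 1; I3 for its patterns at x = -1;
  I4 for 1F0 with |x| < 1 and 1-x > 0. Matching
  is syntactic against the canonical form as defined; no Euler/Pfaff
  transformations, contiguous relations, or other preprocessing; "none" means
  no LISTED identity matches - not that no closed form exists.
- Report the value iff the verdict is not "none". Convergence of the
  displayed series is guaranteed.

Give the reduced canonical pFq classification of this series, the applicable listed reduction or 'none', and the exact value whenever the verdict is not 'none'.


Prefactor -4/5, argument 1/4: 1F0 with upper {5/4} over lower {-}. Verdict (x = 1/4): the I4 binomial reduction applies (the 1F0 binomial series: exponent -5/4, x = 1/4). Sum: (-4/5) * (3/4)^(-5/4).

Structural cue: t_0 being -4/5, the constant factors (C = -4/5, x = 1/4) combine into one prefactor.
Adjacent-term ratio: r(k) = (1/4) * (k+5/4) / [(k+1)] ; factor over Q: parameters, x = (1/4), and C = -4/5.


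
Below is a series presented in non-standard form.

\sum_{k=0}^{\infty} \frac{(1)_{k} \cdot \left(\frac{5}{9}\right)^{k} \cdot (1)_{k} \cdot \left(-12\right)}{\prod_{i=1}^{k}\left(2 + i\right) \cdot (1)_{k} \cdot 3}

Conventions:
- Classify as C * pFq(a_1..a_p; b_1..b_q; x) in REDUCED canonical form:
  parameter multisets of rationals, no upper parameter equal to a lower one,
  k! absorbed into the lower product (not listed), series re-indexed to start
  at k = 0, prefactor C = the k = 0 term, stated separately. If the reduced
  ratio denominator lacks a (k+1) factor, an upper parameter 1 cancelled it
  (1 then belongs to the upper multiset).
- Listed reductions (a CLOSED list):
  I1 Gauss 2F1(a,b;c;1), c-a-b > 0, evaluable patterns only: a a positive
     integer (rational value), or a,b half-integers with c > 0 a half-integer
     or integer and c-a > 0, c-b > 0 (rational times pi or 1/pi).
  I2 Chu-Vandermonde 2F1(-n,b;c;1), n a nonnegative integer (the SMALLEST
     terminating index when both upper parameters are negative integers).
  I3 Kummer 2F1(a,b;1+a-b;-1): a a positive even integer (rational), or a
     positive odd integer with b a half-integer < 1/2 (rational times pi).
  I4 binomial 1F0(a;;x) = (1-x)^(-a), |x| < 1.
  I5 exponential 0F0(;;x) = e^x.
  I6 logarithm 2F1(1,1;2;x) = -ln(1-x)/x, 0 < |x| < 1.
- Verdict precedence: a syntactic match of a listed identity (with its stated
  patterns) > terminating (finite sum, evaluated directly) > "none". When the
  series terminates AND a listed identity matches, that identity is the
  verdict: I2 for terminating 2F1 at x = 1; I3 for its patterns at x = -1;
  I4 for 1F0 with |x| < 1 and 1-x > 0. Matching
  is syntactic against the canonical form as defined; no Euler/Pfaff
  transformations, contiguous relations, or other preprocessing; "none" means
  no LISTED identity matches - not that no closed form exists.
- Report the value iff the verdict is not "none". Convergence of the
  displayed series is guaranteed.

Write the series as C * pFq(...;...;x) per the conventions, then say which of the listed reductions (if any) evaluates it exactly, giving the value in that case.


Canonical form: C = -4 times 2F1 with upper {1, 1}, lower {3}, x = \frac{5}{9}. Verdict: none. Every listed pattern misses the 2F1 form at \frac{5}{9}, upper {1, 1}.

Structural cue: from the first term -4: (1)_k (C = -4) is k! itself.
Term ratio: r(k) = \frac{5}{9} * (k+1) (k+1) / [(k+3) (k+1)] - rational; roots negated = parameters, x = \frac{5}{9}, C = -4.


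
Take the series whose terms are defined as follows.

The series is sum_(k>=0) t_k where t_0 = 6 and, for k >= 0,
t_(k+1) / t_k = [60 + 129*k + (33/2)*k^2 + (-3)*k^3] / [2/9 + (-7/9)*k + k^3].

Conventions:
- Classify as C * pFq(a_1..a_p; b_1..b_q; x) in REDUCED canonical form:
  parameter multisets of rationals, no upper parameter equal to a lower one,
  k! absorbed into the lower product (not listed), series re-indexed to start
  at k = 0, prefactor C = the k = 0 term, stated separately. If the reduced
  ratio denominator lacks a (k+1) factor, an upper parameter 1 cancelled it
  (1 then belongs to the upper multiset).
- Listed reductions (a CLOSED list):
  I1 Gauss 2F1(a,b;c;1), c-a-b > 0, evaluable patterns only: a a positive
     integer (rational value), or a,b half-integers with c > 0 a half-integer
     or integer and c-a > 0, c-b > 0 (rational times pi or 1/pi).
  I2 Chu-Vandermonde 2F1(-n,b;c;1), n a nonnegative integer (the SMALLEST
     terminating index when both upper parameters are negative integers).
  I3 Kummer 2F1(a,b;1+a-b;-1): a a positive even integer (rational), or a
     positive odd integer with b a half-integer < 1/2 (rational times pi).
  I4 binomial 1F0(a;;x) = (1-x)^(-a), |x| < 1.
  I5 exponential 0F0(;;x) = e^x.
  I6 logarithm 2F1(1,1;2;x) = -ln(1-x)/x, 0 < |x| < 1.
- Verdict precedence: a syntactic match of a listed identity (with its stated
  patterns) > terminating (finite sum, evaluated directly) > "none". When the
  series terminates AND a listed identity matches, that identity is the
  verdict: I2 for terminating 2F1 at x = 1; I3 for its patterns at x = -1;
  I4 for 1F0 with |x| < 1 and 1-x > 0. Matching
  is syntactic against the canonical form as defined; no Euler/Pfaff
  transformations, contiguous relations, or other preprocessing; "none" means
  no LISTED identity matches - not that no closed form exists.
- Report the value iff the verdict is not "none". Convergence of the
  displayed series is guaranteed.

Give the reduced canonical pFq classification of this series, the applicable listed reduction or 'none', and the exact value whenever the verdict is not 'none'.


Classification (C = 6): 3F2 with upper {-10, 1/2, 4}, lower {-2/3, -1/3}, argument x = -3. Verdict: terminating - no listed pattern fits, but -10 in the upper list cuts the series at k = 10; direct evaluation. Value: 1034894215287652080052803/696219729920.

Structural cue: t_0 = 6 here, and factor the ratio over Q (prefactor 6): negated roots = parameters.
Consecutive-term ratio: r(k) = (-3) * (k-10) (k+1/2) (k+4) / [(k-2/3) (k-1/3) (k+1)] - rational in k, leading ratio (-3); with t_0 = 6, classification follows.
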